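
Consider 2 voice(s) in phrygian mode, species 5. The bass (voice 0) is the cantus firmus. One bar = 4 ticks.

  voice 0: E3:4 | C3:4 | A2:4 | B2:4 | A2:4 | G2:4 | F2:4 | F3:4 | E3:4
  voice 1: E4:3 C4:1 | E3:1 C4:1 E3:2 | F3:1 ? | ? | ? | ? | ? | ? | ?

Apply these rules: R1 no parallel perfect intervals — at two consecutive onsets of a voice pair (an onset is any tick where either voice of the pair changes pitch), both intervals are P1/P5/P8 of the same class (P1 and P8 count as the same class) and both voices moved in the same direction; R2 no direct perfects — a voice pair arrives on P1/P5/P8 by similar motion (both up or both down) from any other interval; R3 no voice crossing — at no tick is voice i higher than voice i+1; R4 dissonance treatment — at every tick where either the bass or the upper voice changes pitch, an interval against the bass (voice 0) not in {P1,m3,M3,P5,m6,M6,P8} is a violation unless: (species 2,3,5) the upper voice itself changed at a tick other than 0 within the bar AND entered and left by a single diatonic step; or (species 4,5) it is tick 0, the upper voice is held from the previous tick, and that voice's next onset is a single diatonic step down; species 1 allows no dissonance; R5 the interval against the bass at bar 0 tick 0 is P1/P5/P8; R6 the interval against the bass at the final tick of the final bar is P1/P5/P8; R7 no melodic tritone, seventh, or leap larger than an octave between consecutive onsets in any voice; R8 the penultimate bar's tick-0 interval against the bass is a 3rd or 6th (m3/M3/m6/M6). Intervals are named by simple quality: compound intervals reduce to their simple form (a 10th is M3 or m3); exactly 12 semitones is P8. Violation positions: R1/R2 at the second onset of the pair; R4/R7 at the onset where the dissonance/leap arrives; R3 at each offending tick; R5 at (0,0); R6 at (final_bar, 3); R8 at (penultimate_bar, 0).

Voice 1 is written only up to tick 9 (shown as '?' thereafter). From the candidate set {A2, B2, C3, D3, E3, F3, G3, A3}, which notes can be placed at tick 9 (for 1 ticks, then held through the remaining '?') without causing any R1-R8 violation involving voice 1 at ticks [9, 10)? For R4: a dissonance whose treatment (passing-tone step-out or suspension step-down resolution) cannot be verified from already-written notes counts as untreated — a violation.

{A2, A3, C3, E3, F3}

A2: legal
B2: violates R4,R7
C3: legal
D3: violates R4
E3: legal
F3: legal
G3: violates R4
A3: legal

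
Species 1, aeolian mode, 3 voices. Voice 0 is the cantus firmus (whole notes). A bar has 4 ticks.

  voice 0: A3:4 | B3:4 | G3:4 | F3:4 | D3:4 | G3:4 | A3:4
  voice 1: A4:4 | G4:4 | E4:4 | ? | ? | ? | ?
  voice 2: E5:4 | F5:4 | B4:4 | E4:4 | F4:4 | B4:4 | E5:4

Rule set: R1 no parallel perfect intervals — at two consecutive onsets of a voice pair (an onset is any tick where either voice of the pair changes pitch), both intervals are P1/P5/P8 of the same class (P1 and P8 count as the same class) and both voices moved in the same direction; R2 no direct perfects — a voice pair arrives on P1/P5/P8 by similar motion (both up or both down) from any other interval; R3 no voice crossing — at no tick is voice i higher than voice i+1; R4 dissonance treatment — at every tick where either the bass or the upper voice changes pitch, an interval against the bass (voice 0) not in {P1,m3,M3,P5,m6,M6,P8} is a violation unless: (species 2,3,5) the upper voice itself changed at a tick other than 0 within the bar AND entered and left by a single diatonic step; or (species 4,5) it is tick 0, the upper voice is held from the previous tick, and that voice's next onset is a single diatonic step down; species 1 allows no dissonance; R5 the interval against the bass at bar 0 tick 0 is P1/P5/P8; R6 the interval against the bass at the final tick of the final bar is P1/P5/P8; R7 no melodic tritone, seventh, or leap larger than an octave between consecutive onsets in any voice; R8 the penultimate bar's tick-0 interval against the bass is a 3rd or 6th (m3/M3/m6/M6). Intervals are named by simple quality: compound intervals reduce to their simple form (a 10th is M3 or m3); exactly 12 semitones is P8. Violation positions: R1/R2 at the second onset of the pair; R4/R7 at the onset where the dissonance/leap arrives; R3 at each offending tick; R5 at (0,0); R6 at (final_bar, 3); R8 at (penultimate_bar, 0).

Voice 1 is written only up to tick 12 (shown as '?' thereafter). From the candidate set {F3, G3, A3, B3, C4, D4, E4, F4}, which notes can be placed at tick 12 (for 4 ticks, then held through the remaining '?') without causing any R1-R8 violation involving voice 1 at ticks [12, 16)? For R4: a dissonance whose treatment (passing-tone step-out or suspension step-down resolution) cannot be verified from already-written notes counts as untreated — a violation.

{D4}

F3: violates R2,R7
G3: violates R4
A3: violates R1
B3: violates R4
C4: violates R2
D4: legal
E4: violates R4
F4: violates R3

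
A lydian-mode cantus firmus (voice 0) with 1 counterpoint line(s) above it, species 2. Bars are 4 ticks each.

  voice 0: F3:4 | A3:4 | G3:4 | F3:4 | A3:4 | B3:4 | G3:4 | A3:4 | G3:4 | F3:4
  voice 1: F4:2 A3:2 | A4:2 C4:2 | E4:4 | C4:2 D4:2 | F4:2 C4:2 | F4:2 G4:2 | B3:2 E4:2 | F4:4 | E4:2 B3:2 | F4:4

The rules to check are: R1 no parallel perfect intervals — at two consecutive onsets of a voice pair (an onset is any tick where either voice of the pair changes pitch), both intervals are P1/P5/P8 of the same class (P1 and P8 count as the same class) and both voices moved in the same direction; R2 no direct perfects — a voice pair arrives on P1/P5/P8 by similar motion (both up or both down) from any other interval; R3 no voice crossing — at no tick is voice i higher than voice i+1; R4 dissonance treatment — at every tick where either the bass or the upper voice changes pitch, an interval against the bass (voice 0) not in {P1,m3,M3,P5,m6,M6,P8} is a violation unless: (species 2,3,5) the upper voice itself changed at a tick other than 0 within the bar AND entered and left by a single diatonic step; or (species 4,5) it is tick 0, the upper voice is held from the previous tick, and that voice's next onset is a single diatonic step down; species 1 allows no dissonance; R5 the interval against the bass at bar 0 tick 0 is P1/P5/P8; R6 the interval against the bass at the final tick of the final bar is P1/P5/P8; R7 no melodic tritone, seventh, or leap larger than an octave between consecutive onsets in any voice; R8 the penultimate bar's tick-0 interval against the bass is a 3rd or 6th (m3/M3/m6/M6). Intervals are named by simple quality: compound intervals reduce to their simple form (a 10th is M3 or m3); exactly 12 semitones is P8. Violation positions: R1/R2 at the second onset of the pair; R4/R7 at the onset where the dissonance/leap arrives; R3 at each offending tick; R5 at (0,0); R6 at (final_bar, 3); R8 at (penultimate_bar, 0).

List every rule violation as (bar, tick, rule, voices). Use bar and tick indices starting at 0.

bar 0: v0=F3 v1=F4 downbeat P8
bar 1: v0=A3 v1=A4 downbeat P8
bar 2: v0=G3 v1=E4 downbeat M6
bar 3: v0=F3 v1=C4 downbeat P5
bar 4: v0=A3 v1=F4 downbeat m6
bar 5: v0=B3 v1=F4 downbeat TT
bar 6: v0=G3 v1=B3 downbeat M3
bar 7: v0=A3 v1=F4 downbeat m6
bar 8: v0=G3 v1=E4 downbeat M6
bar 9: v0=F3 v1=F4 downbeat P8
  -> R2 @ bar 1 tick 0 v(0, 1): F3/A3 M3 -> A3/A4 P8 similar
  -> R2 @ bar 3 tick 0 v(0, 1): G3/E4 M6 -> F3/C4 P5 similar
  -> R4 @ bar 5 tick 0 v(0, 1): B3/F4 TT untreated
  -> R7 @ bar 9 tick 0 v(1,): B3->F4 leap 6st

(1, 0, R2, (0, 1))
(3, 0, R2, (0, 1))
(5, 0, R4, (0, 1))
(9, 0, R7, (1,))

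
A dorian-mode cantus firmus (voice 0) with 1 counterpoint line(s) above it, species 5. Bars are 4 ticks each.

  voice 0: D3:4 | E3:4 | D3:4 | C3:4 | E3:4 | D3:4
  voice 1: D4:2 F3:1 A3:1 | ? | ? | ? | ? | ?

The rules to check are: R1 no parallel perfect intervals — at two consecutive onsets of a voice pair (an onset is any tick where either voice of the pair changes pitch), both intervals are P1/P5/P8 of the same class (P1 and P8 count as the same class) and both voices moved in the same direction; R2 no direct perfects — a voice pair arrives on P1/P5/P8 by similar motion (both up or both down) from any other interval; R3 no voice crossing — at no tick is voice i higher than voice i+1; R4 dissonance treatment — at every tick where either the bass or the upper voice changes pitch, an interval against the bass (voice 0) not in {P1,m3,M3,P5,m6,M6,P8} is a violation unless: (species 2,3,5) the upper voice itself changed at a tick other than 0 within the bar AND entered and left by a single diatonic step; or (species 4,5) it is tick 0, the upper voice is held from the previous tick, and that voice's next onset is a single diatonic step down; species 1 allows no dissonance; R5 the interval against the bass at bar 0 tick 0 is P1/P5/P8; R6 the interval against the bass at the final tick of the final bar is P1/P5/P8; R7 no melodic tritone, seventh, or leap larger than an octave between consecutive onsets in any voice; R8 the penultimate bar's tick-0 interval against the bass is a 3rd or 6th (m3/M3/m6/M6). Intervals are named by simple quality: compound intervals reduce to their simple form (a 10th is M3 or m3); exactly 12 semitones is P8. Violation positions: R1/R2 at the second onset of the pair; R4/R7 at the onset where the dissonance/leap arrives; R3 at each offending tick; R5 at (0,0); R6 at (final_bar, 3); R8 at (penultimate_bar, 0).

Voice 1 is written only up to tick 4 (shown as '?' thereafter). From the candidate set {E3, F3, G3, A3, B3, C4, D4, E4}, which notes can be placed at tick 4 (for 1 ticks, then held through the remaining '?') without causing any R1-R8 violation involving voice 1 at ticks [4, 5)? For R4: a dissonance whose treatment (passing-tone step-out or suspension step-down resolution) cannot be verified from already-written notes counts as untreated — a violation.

{C4, E3, G3}

E3: legal
F3: violates R4
G3: legal
A3: violates R4
B3: violates R1
C4: legal
D4: violates R4
E4: violates R2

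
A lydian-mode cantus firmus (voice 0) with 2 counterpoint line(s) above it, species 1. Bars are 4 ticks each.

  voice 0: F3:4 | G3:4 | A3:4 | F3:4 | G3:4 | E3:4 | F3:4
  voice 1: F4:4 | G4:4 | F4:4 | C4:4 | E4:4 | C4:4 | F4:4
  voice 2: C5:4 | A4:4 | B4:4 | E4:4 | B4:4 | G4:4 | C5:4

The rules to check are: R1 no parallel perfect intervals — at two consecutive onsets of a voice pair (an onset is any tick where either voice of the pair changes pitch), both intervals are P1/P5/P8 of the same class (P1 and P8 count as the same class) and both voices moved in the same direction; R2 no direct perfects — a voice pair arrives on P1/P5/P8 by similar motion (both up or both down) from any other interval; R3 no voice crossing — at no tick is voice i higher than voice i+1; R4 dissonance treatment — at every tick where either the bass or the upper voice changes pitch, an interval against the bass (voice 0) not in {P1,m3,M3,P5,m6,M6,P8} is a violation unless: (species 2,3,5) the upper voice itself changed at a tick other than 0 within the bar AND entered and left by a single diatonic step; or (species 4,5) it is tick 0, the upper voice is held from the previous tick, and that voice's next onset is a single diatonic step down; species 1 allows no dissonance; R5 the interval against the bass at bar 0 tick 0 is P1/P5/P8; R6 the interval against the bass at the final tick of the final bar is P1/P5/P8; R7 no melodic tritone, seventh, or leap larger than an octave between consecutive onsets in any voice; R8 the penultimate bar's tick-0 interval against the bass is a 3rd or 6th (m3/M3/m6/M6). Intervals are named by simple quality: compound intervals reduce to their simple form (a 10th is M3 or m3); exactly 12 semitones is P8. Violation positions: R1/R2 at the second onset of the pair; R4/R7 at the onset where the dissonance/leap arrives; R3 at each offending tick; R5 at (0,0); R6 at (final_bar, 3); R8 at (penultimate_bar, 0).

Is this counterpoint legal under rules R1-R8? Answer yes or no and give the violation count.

No (10 violations)

bar 0: v0=F3 v1=F4 v2=C5 (P5)
bar 1: v0=G3 v1=G4 v2=A4 (M2)
bar 2: v0=A3 v1=F4 v2=B4 (M2)
bar 3: v0=F3 v1=C4 v2=E4 (M7)
bar 4: v0=G3 v1=E4 v2=B4 (M3)
bar 5: v0=E3 v1=C4 v2=G4 (m3)
bar 6: v0=F3 v1=F4 v2=C5 (P5)
  R1 @ bar1.0: F3/F4 P8 -> G3/G4 P8 similar
  R4 @ bar1.0: G3/A4 M2 untreated
  R4 @ bar2.0: A3/B4 M2 untreated
  R2 @ bar3.0: A3/F4 m6 -> F3/C4 P5 similar
  R4 @ bar3.0: F3/E4 M7 untreated
  R2 @ bar4.0: C4/E4 M3 -> E4/B4 P5 similar
  R1 @ bar5.0: E4/B4 P5 -> C4/G4 P5 similar
  R1 @ bar6.0: C4/G4 P5 -> F4/C5 P5 similar
  R2 @ bar6.0: E3/C4 m6 -> F3/F4 P8 similar
  R2 @ bar6.0: E3/G4 m3 -> F3/C5 P5 similar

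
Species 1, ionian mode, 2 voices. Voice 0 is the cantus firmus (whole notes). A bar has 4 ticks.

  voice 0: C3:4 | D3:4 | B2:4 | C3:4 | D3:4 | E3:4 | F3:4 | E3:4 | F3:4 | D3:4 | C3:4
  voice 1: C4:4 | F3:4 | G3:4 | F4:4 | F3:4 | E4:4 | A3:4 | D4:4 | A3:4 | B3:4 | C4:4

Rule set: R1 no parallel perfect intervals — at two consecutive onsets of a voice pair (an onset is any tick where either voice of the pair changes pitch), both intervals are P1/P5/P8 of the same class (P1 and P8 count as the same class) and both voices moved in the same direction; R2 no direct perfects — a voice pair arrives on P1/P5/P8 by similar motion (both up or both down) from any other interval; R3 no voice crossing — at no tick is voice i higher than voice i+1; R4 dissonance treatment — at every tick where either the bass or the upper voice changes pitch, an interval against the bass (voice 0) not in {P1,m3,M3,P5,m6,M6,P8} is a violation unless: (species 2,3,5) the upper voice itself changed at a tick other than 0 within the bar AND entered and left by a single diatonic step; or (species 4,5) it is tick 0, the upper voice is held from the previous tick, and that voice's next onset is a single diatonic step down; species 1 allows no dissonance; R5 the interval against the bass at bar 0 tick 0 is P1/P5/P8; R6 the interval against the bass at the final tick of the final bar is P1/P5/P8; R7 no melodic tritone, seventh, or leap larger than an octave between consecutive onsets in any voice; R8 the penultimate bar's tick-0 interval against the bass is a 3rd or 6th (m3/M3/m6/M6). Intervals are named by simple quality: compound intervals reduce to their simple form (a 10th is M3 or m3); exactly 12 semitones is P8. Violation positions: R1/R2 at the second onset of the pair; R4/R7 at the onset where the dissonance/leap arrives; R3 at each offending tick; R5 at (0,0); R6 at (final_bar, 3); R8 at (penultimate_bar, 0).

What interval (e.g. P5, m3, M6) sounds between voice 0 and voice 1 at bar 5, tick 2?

P8

voice 0=E3 voice 1=E4 -> P8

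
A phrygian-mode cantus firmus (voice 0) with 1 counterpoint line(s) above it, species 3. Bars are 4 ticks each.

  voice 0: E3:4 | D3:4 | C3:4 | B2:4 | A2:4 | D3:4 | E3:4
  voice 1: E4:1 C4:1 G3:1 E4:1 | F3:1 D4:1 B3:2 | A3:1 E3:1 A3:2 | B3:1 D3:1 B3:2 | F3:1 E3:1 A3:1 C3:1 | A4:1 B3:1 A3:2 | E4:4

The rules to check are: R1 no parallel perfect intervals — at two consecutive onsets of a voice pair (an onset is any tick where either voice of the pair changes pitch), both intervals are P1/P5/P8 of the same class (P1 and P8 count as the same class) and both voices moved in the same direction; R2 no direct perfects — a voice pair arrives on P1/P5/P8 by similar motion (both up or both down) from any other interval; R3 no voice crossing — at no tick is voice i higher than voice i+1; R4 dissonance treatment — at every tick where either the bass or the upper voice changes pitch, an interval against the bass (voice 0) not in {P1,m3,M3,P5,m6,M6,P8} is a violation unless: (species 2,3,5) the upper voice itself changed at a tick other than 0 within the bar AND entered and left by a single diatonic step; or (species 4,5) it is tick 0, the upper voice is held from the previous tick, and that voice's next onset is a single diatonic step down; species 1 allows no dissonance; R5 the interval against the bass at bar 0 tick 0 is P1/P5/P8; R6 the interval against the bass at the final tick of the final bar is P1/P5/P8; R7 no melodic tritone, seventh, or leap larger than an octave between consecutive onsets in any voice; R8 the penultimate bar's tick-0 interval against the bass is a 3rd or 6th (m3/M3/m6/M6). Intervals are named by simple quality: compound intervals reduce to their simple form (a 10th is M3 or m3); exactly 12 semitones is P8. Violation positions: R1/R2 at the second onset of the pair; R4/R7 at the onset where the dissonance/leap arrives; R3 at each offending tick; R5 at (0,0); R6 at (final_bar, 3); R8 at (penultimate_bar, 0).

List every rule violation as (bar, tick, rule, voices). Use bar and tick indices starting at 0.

(1, 0, R7, (1,))
(4, 0, R7, (1,))
(5, 0, R2, (0, 1))
(5, 0, R7, (1,))
(5, 0, R8, (0, 1))
(5, 1, R7, (1,))
(6, 0, R2, (0, 1))

bar 0: v0=E3 v1=E4 downbeat P8
bar 1: v0=D3 v1=F3 downbeat m3
bar 2: v0=C3 v1=A3 downbeat M6
bar 3: v0=B2 v1=B3 downbeat P8
bar 4: v0=A2 v1=F3 downbeat m6
bar 5: v0=D3 v1=A4 downbeat P5
bar 6: v0=E3 v1=E4 downbeat P8
  -> R7 @ bar 1 tick 0 v(1,): E4->F3 leap 11st
  -> R7 @ bar 4 tick 0 v(1,): B3->F3 leap 6st
  -> R2 @ bar 5 tick 0 v(0, 1): A2/C3 m3 -> D3/A4 P5 similar
  -> R7 @ bar 5 tick 0 v(1,): C3->A4 leap 21st
  -> R8 @ bar 5 tick 0 v(0, 1): penult P5 not 3rd/6th
  -> R7 @ bar 5 tick 1 v(1,): A4->B3 leap 10st
  -> R2 @ bar 6 tick 0 v(0, 1): D3/A3 P5 -> E3/E4 P8 similar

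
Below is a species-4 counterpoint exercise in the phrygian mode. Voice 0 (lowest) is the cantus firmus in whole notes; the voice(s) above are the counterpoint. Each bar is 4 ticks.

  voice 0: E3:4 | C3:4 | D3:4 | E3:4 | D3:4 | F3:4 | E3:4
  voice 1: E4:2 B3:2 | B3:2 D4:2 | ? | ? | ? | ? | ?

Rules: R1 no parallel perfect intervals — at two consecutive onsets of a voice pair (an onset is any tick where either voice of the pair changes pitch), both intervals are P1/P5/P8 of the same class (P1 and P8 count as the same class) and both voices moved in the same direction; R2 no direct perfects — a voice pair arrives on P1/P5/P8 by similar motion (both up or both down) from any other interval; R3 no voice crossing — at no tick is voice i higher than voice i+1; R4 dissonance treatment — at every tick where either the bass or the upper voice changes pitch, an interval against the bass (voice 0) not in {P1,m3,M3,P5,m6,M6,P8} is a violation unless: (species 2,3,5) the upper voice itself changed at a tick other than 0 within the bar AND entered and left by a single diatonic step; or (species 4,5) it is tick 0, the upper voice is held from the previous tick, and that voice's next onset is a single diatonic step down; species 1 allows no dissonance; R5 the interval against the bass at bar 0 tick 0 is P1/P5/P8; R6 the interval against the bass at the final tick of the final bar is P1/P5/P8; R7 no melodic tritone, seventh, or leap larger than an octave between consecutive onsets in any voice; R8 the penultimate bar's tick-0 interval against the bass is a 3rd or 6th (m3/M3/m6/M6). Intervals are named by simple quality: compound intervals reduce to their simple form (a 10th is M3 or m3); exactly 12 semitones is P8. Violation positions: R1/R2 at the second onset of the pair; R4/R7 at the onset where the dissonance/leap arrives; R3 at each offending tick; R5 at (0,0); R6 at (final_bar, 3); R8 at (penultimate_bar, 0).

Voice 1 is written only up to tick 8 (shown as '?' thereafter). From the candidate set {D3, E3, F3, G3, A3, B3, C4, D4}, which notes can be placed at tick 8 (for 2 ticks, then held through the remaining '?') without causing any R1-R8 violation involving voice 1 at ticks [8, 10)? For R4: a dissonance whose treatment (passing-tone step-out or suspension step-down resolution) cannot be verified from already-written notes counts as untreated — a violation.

{A3, B3, D3, D4, F3}

D3: legal
E3: violates R4,R7
F3: legal
G3: violates R4
A3: legal
B3: legal
C4: violates R4
D4: legal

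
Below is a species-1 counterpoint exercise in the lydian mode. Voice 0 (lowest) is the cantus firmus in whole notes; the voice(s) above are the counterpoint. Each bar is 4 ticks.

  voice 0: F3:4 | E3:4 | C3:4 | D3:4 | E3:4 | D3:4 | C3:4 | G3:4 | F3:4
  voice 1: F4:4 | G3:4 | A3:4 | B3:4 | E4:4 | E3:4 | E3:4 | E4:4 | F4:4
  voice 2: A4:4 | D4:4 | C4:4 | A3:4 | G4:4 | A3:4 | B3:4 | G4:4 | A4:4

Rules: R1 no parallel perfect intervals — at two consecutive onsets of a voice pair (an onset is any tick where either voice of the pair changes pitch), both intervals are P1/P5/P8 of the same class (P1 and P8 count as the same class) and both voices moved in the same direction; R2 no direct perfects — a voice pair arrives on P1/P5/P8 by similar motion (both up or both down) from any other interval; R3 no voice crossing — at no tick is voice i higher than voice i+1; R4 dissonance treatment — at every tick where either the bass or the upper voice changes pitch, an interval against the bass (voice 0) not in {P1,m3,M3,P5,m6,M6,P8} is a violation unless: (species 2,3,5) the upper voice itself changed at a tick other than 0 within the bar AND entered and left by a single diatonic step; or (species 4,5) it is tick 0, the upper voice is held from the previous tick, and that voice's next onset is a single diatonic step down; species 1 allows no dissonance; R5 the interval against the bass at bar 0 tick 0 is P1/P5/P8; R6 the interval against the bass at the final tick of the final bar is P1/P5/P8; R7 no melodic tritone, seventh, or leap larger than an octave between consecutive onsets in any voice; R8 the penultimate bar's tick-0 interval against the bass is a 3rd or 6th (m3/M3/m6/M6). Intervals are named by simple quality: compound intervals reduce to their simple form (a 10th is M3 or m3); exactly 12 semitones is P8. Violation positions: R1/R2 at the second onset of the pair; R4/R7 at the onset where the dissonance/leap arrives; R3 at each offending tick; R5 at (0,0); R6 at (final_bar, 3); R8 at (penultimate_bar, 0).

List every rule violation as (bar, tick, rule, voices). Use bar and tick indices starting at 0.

bar 0: v0=F3 v1=F4 v2=A4 downbeat M3
bar 1: v0=E3 v1=G3 v2=D4 downbeat m7
bar 2: v0=C3 v1=A3 v2=C4 downbeat P8
bar 3: v0=D3 v1=B3 v2=A3 downbeat P5
bar 4: v0=E3 v1=E4 v2=G4 downbeat m3
bar 5: v0=D3 v1=E3 v2=A3 downbeat P5
bar 6: v0=C3 v1=E3 v2=B3 downbeat M7
bar 7: v0=G3 v1=E4 v2=G4 downbeat P8
bar 8: v0=F3 v1=F4 v2=A4 downbeat M3
  -> R5 @ bar 0 tick 0 v(0, 2): opens on M3
  -> R2 @ bar 1 tick 0 v(1, 2): F4/A4 M3 -> G3/D4 P5 similar
  -> R4 @ bar 1 tick 0 v(0, 2): E3/D4 m7 untreated
  -> R7 @ bar 1 tick 0 v(1,): F4->G3 leap 10st
  -> R2 @ bar 2 tick 0 v(0, 2): E3/D4 m7 -> C3/C4 P8 similar
  -> R3 @ bar 3 tick 0 v(1, 2): B3 above A3
  -> R3 @ bar 3 tick 1 v(1, 2): B3 above A3
  -> R3 @ bar 3 tick 2 v(1, 2): B3 above A3
  -> R3 @ bar 3 tick 3 v(1, 2): B3 above A3
  -> R2 @ bar 4 tick 0 v(0, 1): D3/B3 M6 -> E3/E4 P8 similar
  -> R7 @ bar 4 tick 0 v(2,): A3->G4 leap 10st
  -> R2 @ bar 5 tick 0 v(0, 2): E3/G4 m3 -> D3/A3 P5 similar
  -> R4 @ bar 5 tick 0 v(0, 1): D3/E3 M2 untreated
  -> R7 @ bar 5 tick 0 v(2,): G4->A3 leap 10st
  -> R4 @ bar 6 tick 0 v(0, 2): C3/B3 M7 untreated
  -> R2 @ bar 7 tick 0 v(0, 2): C3/B3 M7 -> G3/G4 P8 similar
  -> R8 @ bar 7 tick 0 v(0, 2): penult P8 not 3rd/6th
  -> R6 @ bar 8 tick 3 v(0, 2): closes on M3

(0, 0, R5, (0, 2))
(1, 0, R2, (1, 2))
(1, 0, R4, (0, 2))
(1, 0, R7, (1,))
(2, 0, R2, (0, 2))
(3, 0, R3, (1, 2))
(3, 1, R3, (1, 2))
(3, 2, R3, (1, 2))
(3, 3, R3, (1, 2))
(4, 0, R2, (0, 1))
(4, 0, R7, (2,))
(5, 0, R2, (0, 2))
(5, 0, R4, (0, 1))
(5, 0, R7, (2,))
(6, 0, R4, (0, 2))
(7, 0, R2, (0, 2))
(7, 0, R8, (0, 2))
(8, 3, R6, (0, 2))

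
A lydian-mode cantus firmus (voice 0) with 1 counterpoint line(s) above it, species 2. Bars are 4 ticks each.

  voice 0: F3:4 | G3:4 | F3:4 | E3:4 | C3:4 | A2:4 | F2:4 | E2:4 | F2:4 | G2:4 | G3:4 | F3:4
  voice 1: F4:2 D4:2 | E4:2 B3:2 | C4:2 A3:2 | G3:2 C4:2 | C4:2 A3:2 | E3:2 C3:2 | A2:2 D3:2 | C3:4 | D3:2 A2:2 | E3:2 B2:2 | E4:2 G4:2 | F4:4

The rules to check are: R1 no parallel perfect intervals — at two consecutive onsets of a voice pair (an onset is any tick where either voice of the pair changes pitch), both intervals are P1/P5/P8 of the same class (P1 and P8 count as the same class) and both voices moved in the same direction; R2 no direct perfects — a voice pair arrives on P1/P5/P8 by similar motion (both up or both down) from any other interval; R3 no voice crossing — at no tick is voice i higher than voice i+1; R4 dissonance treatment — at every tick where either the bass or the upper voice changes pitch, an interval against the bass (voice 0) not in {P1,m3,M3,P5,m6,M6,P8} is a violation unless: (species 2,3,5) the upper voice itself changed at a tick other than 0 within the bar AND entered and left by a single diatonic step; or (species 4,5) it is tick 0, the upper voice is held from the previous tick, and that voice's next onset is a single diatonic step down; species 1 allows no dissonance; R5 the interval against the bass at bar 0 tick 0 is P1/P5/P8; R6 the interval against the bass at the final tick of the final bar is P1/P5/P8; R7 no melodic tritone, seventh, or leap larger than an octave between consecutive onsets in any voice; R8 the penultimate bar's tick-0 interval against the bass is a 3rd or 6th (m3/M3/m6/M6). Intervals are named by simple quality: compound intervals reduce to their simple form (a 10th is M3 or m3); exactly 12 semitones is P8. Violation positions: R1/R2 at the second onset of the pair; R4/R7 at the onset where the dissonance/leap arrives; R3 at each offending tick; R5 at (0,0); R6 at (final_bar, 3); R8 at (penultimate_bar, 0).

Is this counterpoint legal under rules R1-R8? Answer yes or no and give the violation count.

No (3 violations)

bar 0: v0=F3 v1=F4 (P8)
bar 1: v0=G3 v1=E4 (M6)
bar 2: v0=F3 v1=C4 (P5)
bar 3: v0=E3 v1=G3 (m3)
bar 4: v0=C3 v1=C4 (P8)
bar 5: v0=A2 v1=E3 (P5)
bar 6: v0=F2 v1=A2 (M3)
bar 7: v0=E2 v1=C3 (m6)
bar 8: v0=F2 v1=D3 (M6)
bar 9: v0=G2 v1=E3 (M6)
bar 10: v0=G3 v1=E4 (M6)
bar 11: v0=F3 v1=F4 (P8)
  R2 @ bar5.0: C3/A3 M6 -> A2/E3 P5 similar
  R7 @ bar10.0: B2->E4 leap 17st
  R1 @ bar11.0: G3/G4 P8 -> F3/F4 P8 similar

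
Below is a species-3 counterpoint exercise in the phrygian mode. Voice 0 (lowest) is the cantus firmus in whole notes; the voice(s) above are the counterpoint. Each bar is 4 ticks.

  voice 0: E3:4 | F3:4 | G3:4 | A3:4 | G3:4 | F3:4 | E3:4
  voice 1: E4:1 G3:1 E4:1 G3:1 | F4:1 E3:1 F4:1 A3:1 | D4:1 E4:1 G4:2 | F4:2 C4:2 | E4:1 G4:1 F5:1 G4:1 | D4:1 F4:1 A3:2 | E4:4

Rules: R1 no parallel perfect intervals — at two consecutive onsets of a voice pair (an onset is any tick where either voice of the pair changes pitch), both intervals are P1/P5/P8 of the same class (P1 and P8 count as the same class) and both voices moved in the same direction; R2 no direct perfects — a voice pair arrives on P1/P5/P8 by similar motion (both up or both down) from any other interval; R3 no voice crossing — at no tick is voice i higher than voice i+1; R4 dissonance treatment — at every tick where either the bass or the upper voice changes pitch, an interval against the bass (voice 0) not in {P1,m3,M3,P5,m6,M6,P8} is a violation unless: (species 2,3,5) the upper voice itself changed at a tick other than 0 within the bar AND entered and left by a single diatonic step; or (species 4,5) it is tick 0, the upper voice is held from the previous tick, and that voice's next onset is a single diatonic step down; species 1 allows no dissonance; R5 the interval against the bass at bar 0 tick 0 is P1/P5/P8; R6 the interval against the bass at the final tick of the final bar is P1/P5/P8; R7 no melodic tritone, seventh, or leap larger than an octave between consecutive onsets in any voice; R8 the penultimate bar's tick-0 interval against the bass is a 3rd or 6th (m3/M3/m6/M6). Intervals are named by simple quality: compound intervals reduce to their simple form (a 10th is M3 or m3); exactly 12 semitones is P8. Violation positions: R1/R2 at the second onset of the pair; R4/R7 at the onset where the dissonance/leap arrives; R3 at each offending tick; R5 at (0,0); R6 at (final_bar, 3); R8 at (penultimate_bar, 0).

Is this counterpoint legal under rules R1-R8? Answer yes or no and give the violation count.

bar 0: v0=E3 v1=E4 (P8)
bar 1: v0=F3 v1=F4 (P8)
bar 2: v0=G3 v1=D4 (P5)
bar 3: v0=A3 v1=F4 (m6)
bar 4: v0=G3 v1=E4 (M6)
bar 5: v0=F3 v1=D4 (M6)
bar 6: v0=E3 v1=E4 (P8)
  R2 @ bar1.0: E3/G3 m3 -> F3/F4 P8 similar
  R7 @ bar1.0: G3->F4 leap 10st
  R3 @ bar1.1: F3 above E3
  R4 @ bar1.1: F3/E3 m2 untreated
  R7 @ bar1.1: F4->E3 leap 13st
  R7 @ bar1.2: E3->F4 leap 13st
  R2 @ bar2.0: F3/A3 M3 -> G3/D4 P5 similar
  R4 @ bar4.2: G3/F5 m7 untreated
  R7 @ bar4.2: G4->F5 leap 10st
  R7 @ bar4.3: F5->G4 leap 10st

No (10 violations)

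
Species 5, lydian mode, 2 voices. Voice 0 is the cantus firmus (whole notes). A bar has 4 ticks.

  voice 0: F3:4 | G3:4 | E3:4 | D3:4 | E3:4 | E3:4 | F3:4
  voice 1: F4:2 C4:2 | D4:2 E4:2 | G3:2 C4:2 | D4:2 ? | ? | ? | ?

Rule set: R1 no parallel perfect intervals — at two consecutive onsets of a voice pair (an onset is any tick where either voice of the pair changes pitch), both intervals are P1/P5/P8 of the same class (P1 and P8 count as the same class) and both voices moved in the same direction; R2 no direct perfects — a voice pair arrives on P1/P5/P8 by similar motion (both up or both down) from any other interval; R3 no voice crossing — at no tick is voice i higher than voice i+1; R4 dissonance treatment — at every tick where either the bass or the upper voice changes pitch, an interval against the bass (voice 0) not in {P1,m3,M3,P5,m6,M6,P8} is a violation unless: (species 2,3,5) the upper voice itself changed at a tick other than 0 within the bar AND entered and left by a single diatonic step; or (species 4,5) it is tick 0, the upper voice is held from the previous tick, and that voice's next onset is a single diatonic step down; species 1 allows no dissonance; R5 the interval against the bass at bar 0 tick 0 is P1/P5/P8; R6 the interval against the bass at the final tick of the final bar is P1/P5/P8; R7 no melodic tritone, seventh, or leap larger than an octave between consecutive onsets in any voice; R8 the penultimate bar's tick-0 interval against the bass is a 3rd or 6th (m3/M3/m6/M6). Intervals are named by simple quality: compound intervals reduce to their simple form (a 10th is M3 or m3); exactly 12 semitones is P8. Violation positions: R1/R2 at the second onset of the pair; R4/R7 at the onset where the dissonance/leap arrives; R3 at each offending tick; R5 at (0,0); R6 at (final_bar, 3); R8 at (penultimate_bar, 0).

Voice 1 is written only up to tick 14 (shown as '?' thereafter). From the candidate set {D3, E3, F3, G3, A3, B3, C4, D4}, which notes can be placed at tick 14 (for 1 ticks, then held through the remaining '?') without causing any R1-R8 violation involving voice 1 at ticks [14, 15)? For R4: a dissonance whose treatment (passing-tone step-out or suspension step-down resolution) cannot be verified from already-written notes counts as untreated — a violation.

{A3, B3, D3, D4, F3}

D3: legal
E3: violates R4,R7
F3: legal
G3: violates R4
A3: legal
B3: legal
C4: violates R4
D4: legal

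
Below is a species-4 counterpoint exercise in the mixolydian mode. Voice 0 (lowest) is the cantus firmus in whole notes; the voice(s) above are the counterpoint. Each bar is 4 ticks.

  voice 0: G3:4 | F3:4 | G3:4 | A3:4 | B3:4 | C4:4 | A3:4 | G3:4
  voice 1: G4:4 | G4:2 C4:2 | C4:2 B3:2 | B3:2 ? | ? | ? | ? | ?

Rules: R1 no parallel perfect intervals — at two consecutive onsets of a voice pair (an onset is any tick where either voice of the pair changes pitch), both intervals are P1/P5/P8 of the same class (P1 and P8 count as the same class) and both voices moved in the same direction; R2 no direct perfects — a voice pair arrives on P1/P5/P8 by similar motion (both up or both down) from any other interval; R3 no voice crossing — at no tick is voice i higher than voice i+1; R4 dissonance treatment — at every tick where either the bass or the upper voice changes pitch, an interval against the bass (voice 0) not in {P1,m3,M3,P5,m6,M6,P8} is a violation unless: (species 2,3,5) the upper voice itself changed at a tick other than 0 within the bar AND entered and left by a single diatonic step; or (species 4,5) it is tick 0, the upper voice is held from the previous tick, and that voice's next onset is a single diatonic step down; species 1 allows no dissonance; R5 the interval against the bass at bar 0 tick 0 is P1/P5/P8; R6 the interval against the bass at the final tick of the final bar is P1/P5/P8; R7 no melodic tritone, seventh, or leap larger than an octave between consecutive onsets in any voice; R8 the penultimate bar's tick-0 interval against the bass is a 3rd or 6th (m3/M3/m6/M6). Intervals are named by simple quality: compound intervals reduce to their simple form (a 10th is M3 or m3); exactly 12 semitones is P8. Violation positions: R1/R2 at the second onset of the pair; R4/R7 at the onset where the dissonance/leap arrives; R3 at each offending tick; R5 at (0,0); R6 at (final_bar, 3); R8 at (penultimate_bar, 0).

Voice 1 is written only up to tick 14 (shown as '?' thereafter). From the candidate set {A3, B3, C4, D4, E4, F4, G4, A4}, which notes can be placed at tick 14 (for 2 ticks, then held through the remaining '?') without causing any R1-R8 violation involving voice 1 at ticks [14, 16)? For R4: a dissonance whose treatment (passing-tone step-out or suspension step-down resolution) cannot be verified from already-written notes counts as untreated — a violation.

{A3, B3, C4, E4}

A3: legal
B3: legal
C4: legal
D4: violates R4
E4: legal
F4: violates R7
G4: violates R4
A4: violates R7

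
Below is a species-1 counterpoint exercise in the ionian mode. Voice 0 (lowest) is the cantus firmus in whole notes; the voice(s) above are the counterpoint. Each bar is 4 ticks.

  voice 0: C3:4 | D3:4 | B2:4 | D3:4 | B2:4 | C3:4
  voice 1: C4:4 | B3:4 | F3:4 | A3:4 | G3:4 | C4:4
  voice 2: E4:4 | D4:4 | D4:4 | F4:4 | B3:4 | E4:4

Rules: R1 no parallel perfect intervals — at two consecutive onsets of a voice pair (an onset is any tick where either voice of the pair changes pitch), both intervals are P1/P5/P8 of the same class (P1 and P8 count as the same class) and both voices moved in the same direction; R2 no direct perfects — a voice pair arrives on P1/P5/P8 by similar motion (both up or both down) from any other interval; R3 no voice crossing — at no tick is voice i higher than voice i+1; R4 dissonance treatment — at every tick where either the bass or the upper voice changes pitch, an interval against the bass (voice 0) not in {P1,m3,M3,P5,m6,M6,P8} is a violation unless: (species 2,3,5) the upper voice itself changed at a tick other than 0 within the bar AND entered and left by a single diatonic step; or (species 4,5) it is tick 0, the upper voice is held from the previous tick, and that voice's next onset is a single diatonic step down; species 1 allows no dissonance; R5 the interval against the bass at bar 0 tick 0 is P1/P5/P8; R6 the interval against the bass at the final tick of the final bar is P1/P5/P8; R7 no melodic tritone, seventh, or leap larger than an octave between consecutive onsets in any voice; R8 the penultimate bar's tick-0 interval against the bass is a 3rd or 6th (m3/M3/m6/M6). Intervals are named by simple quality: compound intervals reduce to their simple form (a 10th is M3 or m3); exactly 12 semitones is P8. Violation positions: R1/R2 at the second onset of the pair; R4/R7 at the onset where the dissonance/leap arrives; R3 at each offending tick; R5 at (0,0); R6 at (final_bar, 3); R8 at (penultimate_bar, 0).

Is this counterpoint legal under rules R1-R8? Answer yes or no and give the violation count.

No (9 violations)

bar 0: v0=C3 v1=C4 v2=E4 (M3)
bar 1: v0=D3 v1=B3 v2=D4 (P8)
bar 2: v0=B2 v1=F3 v2=D4 (m3)
bar 3: v0=D3 v1=A3 v2=F4 (m3)
bar 4: v0=B2 v1=G3 v2=B3 (P8)
bar 5: v0=C3 v1=C4 v2=E4 (M3)
  R5 @ bar0.0: opens on M3
  R4 @ bar2.0: B2/F3 TT untreated
  R7 @ bar2.0: B3->F3 leap 6st
  R2 @ bar3.0: B2/F3 TT -> D3/A3 P5 similar
  R2 @ bar4.0: D3/F4 m3 -> B2/B3 P8 similar
  R7 @ bar4.0: F4->B3 leap 6st
  R8 @ bar4.0: penult P8 not 3rd/6th
  R2 @ bar5.0: B2/G3 m6 -> C3/C4 P8 similar
  R6 @ bar5.3: closes on M3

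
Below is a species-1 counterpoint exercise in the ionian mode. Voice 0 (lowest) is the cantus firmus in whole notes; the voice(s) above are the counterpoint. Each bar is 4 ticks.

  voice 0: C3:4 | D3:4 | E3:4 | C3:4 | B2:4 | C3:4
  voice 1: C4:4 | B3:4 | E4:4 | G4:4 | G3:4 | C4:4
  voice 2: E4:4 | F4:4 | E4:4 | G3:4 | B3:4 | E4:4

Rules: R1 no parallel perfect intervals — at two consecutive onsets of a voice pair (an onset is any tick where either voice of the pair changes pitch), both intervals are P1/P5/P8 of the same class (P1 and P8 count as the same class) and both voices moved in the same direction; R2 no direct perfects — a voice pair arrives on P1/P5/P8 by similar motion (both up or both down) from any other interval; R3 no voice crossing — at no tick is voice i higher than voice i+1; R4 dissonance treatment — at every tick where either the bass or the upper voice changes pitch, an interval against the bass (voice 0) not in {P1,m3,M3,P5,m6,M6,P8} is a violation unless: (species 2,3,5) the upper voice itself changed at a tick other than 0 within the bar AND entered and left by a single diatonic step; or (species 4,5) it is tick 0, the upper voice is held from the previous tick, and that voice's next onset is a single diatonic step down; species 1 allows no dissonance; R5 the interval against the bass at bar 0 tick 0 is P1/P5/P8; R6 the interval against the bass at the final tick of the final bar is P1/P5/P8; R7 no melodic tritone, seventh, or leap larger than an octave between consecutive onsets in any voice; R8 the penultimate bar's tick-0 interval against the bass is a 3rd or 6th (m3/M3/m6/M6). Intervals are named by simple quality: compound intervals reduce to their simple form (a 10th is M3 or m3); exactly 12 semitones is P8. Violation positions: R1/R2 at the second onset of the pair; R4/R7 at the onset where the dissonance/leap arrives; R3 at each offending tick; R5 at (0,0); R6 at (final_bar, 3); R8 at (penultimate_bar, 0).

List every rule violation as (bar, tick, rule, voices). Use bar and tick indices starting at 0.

bar 0: v0=C3 v1=C4 v2=E4 downbeat M3
bar 1: v0=D3 v1=B3 v2=F4 downbeat m3
bar 2: v0=E3 v1=E4 v2=E4 downbeat P8
bar 3: v0=C3 v1=G4 v2=G3 downbeat P5
bar 4: v0=B2 v1=G3 v2=B3 downbeat P8
bar 5: v0=C3 v1=C4 v2=E4 downbeat M3
  -> R5 @ bar 0 tick 0 v(0, 2): opens on M3
  -> R2 @ bar 2 tick 0 v(0, 1): D3/B3 M6 -> E3/E4 P8 similar
  -> R2 @ bar 3 tick 0 v(0, 2): E3/E4 P8 -> C3/G3 P5 similar
  -> R3 @ bar 3 tick 0 v(1, 2): G4 above G3
  -> R3 @ bar 3 tick 1 v(1, 2): G4 above G3
  -> R3 @ bar 3 tick 2 v(1, 2): G4 above G3
  -> R3 @ bar 3 tick 3 v(1, 2): G4 above G3
  -> R8 @ bar 4 tick 0 v(0, 2): penult P8 not 3rd/6th
  -> R2 @ bar 5 tick 0 v(0, 1): B2/G3 m6 -> C3/C4 P8 similar
  -> R6 @ bar 5 tick 3 v(0, 2): closes on M3

(0, 0, R5, (0, 2))
(2, 0, R2, (0, 1))
(3, 0, R2, (0, 2))
(3, 0, R3, (1, 2))
(3, 1, R3, (1, 2))
(3, 2, R3, (1, 2))
(3, 3, R3, (1, 2))
(4, 0, R8, (0, 2))
(5, 0, R2, (0, 1))
(5, 3, R6, (0, 2))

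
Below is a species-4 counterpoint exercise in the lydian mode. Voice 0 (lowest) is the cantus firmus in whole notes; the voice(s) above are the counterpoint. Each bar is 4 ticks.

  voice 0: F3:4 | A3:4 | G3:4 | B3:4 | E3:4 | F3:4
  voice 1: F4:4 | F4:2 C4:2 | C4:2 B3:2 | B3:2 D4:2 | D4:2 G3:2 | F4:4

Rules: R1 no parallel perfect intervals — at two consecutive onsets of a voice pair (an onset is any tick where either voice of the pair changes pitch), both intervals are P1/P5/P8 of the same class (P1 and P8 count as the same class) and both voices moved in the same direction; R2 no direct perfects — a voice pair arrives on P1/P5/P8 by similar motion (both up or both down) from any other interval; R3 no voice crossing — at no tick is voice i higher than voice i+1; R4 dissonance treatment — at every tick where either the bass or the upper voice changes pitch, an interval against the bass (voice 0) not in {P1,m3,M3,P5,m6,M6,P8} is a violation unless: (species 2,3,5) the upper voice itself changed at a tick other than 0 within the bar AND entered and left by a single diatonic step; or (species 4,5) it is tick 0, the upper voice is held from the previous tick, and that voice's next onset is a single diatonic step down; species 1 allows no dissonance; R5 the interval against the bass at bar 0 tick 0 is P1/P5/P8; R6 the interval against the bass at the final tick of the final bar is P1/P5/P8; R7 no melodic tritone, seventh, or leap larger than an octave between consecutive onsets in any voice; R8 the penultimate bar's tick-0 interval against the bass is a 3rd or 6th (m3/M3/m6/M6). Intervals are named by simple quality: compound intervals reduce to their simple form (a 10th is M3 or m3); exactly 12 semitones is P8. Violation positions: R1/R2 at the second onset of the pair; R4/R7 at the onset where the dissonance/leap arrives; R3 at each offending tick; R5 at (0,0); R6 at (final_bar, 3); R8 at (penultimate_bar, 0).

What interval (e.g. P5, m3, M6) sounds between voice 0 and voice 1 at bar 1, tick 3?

voice 0=A3 voice 1=C4 -> m3

m3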